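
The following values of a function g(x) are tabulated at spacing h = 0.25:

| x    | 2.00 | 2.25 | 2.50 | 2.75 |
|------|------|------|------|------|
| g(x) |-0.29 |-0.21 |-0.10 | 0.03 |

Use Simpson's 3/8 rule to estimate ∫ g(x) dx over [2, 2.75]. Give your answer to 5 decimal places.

-0.11156

h = 0.25, n = 3.
(3h/8)·[y₀ + 3y₁ + 3y₂ + y₃] = 0.09375·(-1.19) = -0.11156.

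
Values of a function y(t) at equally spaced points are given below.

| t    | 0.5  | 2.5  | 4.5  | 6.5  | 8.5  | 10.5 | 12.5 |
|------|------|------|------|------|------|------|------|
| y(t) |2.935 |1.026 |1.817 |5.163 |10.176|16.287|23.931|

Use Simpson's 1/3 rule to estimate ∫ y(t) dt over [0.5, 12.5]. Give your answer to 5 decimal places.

h = 2, n = 6.
(h/3)·[y₀ + 4y₁ + 2y₂ + 4y₃ + 2y₄ + 4y₅ + y₆] = 0.666667·(140.756) = 93.83733.

93.83733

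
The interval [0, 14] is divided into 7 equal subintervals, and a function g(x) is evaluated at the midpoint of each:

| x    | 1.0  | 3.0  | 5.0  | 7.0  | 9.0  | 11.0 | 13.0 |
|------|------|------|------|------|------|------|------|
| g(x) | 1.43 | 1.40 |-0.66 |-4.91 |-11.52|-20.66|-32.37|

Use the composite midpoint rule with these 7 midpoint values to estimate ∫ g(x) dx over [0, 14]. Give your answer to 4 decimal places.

h = 2, n = 7.
h·[y(m₁) + y(m₂) + y(m₃) + y(m₄) + y(m₅) + y(m₆) + y(m₇)] = 2·(-67.29) = -134.5800.

-134.5800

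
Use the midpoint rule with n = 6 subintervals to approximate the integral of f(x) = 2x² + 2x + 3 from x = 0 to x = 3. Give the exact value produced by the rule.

35.875

h = (3 − 0)/6 = 0.5.
Midpoints m₁,…,m₆ = 0.25, 0.75, 1.25, 1.75, 2.25, 2.75.
f(m₁)=3.625, f(m₂)=5.625, f(m₃)=8.625, f(m₄)=12.625, f(m₅)=17.625, f(m₆)=23.625.
h·[f(m₁) + f(m₂) + f(m₃) + f(m₄) + f(m₅) + f(m₆)] = 0.5·(71.75) = 35.875.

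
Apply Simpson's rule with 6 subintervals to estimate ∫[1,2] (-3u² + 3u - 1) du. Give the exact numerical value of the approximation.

h = (2 − 1)/6 = 0.166667.
Nodes u₀,…,u₆ = 1, 1.166667, 1.333333, 1.5, 1.666667, 1.833333, 2.
f(u) = -3u² + 3u - 1: f₀=-1, f₁=-1.583333, f₂=-2.333333, f₃=-3.25, f₄=-4.333333, f₅=-5.583333, f₆=-7.
(h/3)·[f₀ + 4f₁ + 2f₂ + 4f₃ + 2f₄ + 4f₅ + f₆] = 0.055556·(-63) = -3.5.

-3.5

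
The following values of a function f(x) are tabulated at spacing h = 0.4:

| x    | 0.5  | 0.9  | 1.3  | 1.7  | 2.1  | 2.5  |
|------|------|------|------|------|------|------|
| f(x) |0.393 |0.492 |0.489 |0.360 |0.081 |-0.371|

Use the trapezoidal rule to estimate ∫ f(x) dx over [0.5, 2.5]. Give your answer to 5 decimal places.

0.57320

h = 0.4, n = 5.
(h/2)·[y₀ + 2y₁ + 2y₂ + 2y₃ + 2y₄ + y₅] = 0.2·(2.866) = 0.57320.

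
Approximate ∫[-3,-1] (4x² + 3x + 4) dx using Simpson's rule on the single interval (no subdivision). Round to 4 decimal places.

S = (b−a)/6 · [f(-3) + 4f(-2) + f(-1)] = 0.333333·[31 + 4·14 + 5] = 30.6667.

30.6667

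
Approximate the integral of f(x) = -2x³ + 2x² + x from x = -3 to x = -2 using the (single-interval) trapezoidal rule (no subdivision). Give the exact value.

T = (b−a)/2 · [f(-3) + f(-2)] = 0.5·[69 + 22] = 45.5.

45.5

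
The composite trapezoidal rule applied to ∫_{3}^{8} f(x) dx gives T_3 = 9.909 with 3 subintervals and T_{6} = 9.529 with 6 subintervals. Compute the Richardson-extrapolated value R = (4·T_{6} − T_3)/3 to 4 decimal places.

9.4023

R = (4·T_{6} − T_3) / 3 = (4·9.529 − 9.909)/3 = (28.207)/3 = 9.4023.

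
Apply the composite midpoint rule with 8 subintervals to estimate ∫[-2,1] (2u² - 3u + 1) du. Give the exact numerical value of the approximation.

h = (1 − (-2))/8 = 0.375.
Midpoints m₁,…,m₈ = -1.8125, -1.4375, -1.0625, -0.6875, -0.3125, 0.0625, 0.4375, 0.8125.
f(m₁)=13.0078125, f(m₂)=9.4453125, f(m₃)=6.4453125, f(m₄)=4.0078125, f(m₅)=2.1328125, f(m₆)=0.8203125, f(m₇)=0.0703125, f(m₈)=-0.1171875.
h·[f(m₁) + f(m₂) + f(m₃) + f(m₄) + f(m₅) + f(m₆) + f(m₇) + f(m₈)] = 0.375·(35.8125) = 13.4296875.

13.4296875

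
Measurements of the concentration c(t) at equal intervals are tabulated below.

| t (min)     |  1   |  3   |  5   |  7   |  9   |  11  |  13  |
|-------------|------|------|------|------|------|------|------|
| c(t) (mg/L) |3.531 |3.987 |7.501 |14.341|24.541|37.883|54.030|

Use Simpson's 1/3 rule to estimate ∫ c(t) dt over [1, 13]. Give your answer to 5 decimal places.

230.99267

h = 2, n = 6.
(h/3)·[y₀ + 4y₁ + 2y₂ + 4y₃ + 2y₄ + 4y₅ + y₆] = 0.666667·(346.489) = 230.99267.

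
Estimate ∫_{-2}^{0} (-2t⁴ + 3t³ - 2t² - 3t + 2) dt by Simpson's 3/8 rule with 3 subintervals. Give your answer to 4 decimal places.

h = (0 − (-2))/3 = 0.666667.
Nodes t₀,…,t₃ = -2, -1.333333, -0.666667, 0.
f(t) = -2t⁴ + 3t³ - 2t² - 3t + 2: f₀=-56, f₁=-10.987654, f₂=1.827160, f₃=2.
(3h/8)·[f₀ + 3f₁ + 3f₂ + f₃] = 0.25·(-81.481481) = -20.3704.

-20.3704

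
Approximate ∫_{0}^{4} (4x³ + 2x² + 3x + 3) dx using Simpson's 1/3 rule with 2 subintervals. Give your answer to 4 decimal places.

h = (4 − 0)/2 = 2.
Nodes x₀,…,x₂ = 0, 2, 4.
f(x) = 4x³ + 2x² + 3x + 3: f₀=3, f₁=49, f₂=303.
(h/3)·[f₀ + 4f₁ + f₂] = 0.666667·(502) = 334.6667.

334.6667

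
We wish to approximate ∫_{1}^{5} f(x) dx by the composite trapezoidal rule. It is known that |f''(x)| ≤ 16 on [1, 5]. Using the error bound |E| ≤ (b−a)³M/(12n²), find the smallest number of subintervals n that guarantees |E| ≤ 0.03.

54

Need 1024/(12n²) ≤ 0.03.
n² ≥ 1024/(12·0.03) = 2844.44 ⇒ n ≥ 53.3333, so the smallest n is 54.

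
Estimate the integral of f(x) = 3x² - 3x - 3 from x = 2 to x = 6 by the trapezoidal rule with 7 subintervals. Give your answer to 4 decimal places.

h = (6 − 2)/7 = 0.571429.
Nodes x₀,…,x₇ = 2, 2.571429, 3.142857, 3.714286, 4.285714, 4.857143, 5.428571, 6.
f(x) = 3x² - 3x - 3: f₀=3, f₁=9.122449, f₂=17.204082, f₃=27.244898, f₄=39.244898, f₅=53.204082, f₆=69.122449, f₇=87.
(h/2)·[f₀ + 2f₁ + 2f₂ + 2f₃ + 2f₄ + 2f₅ + 2f₆ + f₇] = 0.285714·(520.285714) = 148.6531.

148.6531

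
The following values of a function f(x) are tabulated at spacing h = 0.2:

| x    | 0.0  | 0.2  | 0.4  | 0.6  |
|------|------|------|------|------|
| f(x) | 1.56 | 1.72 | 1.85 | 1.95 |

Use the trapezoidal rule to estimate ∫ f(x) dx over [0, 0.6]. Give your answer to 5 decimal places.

1.06500

h = 0.2, n = 3.
(h/2)·[y₀ + 2y₁ + 2y₂ + y₃] = 0.1·(10.65) = 1.06500.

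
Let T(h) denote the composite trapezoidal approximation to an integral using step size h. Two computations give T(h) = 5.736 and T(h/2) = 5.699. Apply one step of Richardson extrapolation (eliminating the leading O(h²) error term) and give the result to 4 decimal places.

5.6867

R = (4·T(h/2) − T(h)) / 3 = (4·5.699 − 5.736)/3 = (17.060)/3 = 5.6867.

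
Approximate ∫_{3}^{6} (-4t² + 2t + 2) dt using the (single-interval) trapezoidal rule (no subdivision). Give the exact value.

-237

T = (b−a)/2 · [f(3) + f(6)] = 1.5·[(-28) + (-130)] = -237.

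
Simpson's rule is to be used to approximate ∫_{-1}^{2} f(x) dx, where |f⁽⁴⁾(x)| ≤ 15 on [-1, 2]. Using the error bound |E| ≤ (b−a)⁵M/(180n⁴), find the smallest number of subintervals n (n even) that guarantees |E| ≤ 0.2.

Need 3645/(180n⁴) ≤ 0.2.
n⁴ ≥ 3645/(180·0.2) = 101.25 ⇒ n ≥ 3.1721, so the smallest even n is 4. (n must be even for Simpson's rule.)

4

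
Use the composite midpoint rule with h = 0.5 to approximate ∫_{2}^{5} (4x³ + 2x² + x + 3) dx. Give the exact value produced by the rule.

703.75

h = (5 − 2)/6 = 0.5.
Midpoints m₁,…,m₆ = 2.25, 2.75, 3.25, 3.75, 4.25, 4.75.
f(m₁)=60.9375, f(m₂)=104.0625, f(m₃)=164.6875, f(m₄)=245.8125, f(m₅)=350.4375, f(m₆)=481.5625.
h·[f(m₁) + f(m₂) + f(m₃) + f(m₄) + f(m₅) + f(m₆)] = 0.5·(1407.5) = 703.75.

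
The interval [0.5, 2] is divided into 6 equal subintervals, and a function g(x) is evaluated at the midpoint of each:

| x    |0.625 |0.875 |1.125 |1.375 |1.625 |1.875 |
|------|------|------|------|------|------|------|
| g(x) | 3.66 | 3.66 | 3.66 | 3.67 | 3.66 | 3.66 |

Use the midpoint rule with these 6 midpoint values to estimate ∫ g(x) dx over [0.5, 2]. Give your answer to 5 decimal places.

5.49250

h = 0.25, n = 6.
h·[y(m₁) + y(m₂) + y(m₃) + y(m₄) + y(m₅) + y(m₆)] = 0.25·(21.97) = 5.49250.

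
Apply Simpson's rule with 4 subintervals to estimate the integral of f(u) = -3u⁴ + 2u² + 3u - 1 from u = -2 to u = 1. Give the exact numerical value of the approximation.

h = (1 − (-2))/4 = 0.75.
Nodes u₀,…,u₄ = -2, -1.25, -0.5, 0.25, 1.
f(u) = -3u⁴ + 2u² + 3u - 1: f₀=-47, f₁=-8.94921875, f₂=-2.1875, f₃=-0.13671875, f₄=1.
(h/3)·[f₀ + 4f₁ + 2f₂ + 4f₃ + f₄] = 0.25·(-86.71875) = -21.6796875.

-21.6796875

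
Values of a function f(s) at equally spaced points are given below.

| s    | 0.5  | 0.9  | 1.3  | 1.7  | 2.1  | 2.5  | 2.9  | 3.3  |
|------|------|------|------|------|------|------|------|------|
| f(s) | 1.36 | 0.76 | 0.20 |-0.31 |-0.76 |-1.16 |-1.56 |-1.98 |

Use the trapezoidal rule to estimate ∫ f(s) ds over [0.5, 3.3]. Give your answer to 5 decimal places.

h = 0.4, n = 7.
(h/2)·[y₀ + 2y₁ + 2y₂ + 2y₃ + 2y₄ + 2y₅ + 2y₆ + y₇] = 0.2·(-6.28) = -1.25600.

-1.25600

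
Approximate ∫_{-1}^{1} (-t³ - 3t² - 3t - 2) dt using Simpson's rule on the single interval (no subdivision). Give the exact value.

S = (b−a)/6 · [f(-1) + 4f(0) + f(1)] = 0.333333·[(-1) + 4·(-2) + (-9)] = -6.

-6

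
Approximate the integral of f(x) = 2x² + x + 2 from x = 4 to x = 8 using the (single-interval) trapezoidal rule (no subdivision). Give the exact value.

T = (b−a)/2 · [f(4) + f(8)] = 2·[38 + 138] = 352.

352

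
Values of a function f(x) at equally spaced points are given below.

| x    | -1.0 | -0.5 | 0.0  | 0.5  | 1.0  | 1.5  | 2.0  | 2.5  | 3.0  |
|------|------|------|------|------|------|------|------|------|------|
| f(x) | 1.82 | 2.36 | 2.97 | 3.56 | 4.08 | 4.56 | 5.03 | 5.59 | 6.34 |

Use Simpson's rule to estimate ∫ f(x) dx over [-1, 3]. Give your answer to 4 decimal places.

16.1000

h = 0.5, n = 8.
(h/3)·[y₀ + 4y₁ + 2y₂ + 4y₃ + 2y₄ + 4y₅ + 2y₆ + 4y₇ + y₈] = 0.166667·(96.60) = 16.1000.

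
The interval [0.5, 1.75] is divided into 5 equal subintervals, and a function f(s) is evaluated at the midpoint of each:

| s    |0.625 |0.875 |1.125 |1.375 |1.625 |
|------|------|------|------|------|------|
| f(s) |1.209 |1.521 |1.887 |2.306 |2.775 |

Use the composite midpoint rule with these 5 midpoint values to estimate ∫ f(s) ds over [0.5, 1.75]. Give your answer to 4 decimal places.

h = 0.25, n = 5.
h·[y(m₁) + y(m₂) + y(m₃) + y(m₄) + y(m₅)] = 0.25·(9.698) = 2.4245.

2.4245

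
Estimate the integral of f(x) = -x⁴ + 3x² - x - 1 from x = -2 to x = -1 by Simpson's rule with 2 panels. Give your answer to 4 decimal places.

1.2917

h = (-1 − (-2))/2 = 0.5.
Nodes x₀,…,x₂ = -2, -1.5, -1.
f(x) = -x⁴ + 3x² - x - 1: f₀=-3, f₁=2.1875, f₂=2.
(h/3)·[f₀ + 4f₁ + f₂] = 0.166667·(7.75) = 1.2917.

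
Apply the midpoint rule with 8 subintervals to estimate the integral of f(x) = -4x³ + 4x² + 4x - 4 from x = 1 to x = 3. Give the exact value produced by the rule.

h = (3 − 1)/8 = 0.25.
Midpoints m₁,…,m₈ = 1.125, 1.375, 1.625, 1.875, 2.125, 2.375, 2.625, 2.875.
f(m₁)=-0.1328125, f(m₂)=-1.3359375, f(m₃)=-4.1015625, f(m₄)=-8.8046875, f(m₅)=-15.8203125, f(m₆)=-25.5234375, f(m₇)=-38.2890625, f(m₈)=-54.4921875.
h·[f(m₁) + f(m₂) + f(m₃) + f(m₄) + f(m₅) + f(m₆) + f(m₇) + f(m₈)] = 0.25·(-148.5) = -37.125.

-37.125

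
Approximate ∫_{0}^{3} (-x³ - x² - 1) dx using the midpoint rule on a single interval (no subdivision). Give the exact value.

M = (b−a)·f(1.5) = 3·(-6.625) = -19.875.

-19.875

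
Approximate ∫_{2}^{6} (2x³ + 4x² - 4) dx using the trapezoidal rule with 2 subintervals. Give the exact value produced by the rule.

976

h = (6 − 2)/2 = 2.
Nodes x₀,…,x₂ = 2, 4, 6.
f(x) = 2x³ + 4x² - 4: f₀=28, f₁=188, f₂=572.
(h/2)·[f₀ + 2f₁ + f₂] = 1·(976) = 976.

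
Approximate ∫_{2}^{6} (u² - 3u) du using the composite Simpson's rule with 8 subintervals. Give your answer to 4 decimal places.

21.3333

h = (6 − 2)/8 = 0.5.
Nodes u₀,…,u₈ = 2, 2.5, 3, 3.5, 4, 4.5, 5, 5.5, 6.
f(u) = u² - 3u: f₀=-2, f₁=-1.25, f₂=0, f₃=1.75, f₄=4, f₅=6.75, f₆=10, f₇=13.75, f₈=18.
(h/3)·[f₀ + 4f₁ + 2f₂ + 4f₃ + 2f₄ + 4f₅ + 2f₆ + 4f₇ + f₈] = 0.166667·(128) = 21.3333.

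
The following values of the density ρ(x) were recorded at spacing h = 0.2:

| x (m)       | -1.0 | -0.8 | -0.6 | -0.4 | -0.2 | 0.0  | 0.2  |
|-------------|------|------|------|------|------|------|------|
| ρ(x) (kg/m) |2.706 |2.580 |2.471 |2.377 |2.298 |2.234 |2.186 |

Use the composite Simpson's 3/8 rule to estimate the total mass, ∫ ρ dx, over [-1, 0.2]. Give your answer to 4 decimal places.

h = 0.2, n = 6.
(3h/8)·[y₀ + 3y₁ + 3y₂ + 2y₃ + 3y₄ + 3y₅ + y₆] = 0.075·(38.395) = 2.8796.

2.8796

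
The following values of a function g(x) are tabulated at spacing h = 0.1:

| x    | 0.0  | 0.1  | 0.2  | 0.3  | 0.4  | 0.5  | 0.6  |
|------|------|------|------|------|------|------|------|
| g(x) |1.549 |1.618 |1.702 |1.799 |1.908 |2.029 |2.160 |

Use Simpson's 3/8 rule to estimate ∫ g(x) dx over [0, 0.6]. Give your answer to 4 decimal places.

h = 0.1, n = 6.
(3h/8)·[y₀ + 3y₁ + 3y₂ + 2y₃ + 3y₄ + 3y₅ + y₆] = 0.0375·(29.078) = 1.0904.

1.0904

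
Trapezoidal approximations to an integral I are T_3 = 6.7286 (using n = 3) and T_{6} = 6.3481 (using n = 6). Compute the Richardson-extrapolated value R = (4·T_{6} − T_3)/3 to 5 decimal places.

R = (4·T_{6} − T_3) / 3 = (4·6.3481 − 6.7286)/3 = (18.6638)/3 = 6.22127.

6.22127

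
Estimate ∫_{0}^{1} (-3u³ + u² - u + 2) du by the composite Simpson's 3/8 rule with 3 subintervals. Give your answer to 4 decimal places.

1.0833

h = (1 − 0)/3 = 0.333333.
Nodes u₀,…,u₃ = 0, 0.333333, 0.666667, 1.
f(u) = -3u³ + u² - u + 2: f₀=2, f₁=1.666667, f₂=0.888889, f₃=-1.
(3h/8)·[f₀ + 3f₁ + 3f₂ + f₃] = 0.125·(8.666667) = 1.0833.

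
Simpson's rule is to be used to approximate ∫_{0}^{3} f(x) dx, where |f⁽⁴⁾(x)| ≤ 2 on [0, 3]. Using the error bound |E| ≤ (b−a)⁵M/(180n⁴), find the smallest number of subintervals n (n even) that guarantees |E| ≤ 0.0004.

10

Need 486/(180n⁴) ≤ 0.0004.
n⁴ ≥ 486/(180·0.0004) = 6750 ⇒ n ≥ 9.0641, so the smallest even n is 10. (n must be even for Simpson's rule.)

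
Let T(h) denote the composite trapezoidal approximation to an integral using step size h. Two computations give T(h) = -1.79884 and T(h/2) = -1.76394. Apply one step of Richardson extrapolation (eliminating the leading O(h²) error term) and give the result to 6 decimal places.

-1.752307

R = (4·T(h/2) − T(h)) / 3 = (4·(-1.76394) − (-1.79884))/3 = (-5.25692)/3 = -1.752307.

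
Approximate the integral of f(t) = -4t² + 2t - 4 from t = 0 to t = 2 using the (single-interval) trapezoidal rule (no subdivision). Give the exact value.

T = (b−a)/2 · [f(0) + f(2)] = 1·[(-4) + (-16)] = -20.

-20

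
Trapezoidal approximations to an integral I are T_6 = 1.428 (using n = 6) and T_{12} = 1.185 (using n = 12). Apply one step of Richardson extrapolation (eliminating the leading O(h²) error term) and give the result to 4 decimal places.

R = (4·T_{12} − T_6) / 3 = (4·1.185 − 1.428)/3 = (3.312)/3 = 1.1040.

1.1040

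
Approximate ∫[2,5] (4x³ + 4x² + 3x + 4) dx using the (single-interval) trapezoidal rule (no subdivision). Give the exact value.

T = (b−a)/2 · [f(2) + f(5)] = 1.5·[58 + 619] = 1015.5.

1015.5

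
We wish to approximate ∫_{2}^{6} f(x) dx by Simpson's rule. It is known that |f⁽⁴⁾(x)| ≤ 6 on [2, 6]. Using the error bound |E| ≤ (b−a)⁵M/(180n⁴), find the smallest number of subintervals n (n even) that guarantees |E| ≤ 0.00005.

Need 6144/(180n⁴) ≤ 0.00005.
n⁴ ≥ 6144/(180·0.00005) = 682667 ⇒ n ≥ 28.7443, so the smallest even n is 30. (n must be even for Simpson's rule.)

30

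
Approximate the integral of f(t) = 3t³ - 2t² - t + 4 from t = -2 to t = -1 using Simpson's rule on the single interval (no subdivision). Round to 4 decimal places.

S = (b−a)/6 · [f(-2) + 4f(-1.5) + f(-1)] = 0.166667·[(-26) + 4·(-9.125) + 0] = -10.4167.

-10.4167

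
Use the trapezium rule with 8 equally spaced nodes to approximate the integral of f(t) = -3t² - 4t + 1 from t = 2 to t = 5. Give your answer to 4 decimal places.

-156.2755

h = (5 − 2)/7 = 0.428571.
Nodes t₀,…,t₇ = 2, 2.428571, 2.857143, 3.285714, 3.714286, 4.142857, 4.571429, 5.
f(t) = -3t² - 4t + 1: f₀=-19, f₁=-26.408163, f₂=-34.918367, f₃=-44.530612, f₄=-55.244898, f₅=-67.061224, f₆=-79.979592, f₇=-94.
(h/2)·[f₀ + 2f₁ + 2f₂ + 2f₃ + 2f₄ + 2f₅ + 2f₆ + f₇] = 0.214286·(-729.285714) = -156.2755.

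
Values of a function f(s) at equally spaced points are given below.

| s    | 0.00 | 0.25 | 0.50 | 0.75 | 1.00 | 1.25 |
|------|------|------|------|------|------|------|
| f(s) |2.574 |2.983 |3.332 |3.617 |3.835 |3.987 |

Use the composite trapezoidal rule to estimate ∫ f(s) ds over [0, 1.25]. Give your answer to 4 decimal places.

4.2619

h = 0.25, n = 5.
(h/2)·[y₀ + 2y₁ + 2y₂ + 2y₃ + 2y₄ + y₅] = 0.125·(34.095) = 4.2619.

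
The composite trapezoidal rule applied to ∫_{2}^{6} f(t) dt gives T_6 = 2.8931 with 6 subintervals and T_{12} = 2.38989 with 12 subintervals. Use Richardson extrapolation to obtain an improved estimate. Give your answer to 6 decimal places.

2.222153

R = (4·T_{12} − T_6) / 3 = (4·2.38989 − 2.8931)/3 = (6.66646)/3 = 2.222153.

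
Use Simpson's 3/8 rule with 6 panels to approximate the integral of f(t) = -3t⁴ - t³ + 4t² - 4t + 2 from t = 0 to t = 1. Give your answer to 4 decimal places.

h = (1 − 0)/6 = 0.166667.
Nodes t₀,…,t₆ = 0, 0.166667, 0.333333, 0.5, 0.666667, 0.833333, 1.
f(t) = -3t⁴ - t³ + 4t² - 4t + 2: f₀=2, f₁=1.4375, f₂=1.037037, f₃=0.6875, f₄=0.222222, f₅=-0.581019, f₆=-2.
(3h/8)·[f₀ + 3f₁ + 3f₂ + 2f₃ + 3f₄ + 3f₅ + f₆] = 0.0625·(7.722222) = 0.4826.

0.4826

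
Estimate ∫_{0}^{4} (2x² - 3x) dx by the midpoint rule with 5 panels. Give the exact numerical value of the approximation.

18.24

h = (4 − 0)/5 = 0.8.
Midpoints m₁,…,m₅ = 0.4, 1.2, 2, 2.8, 3.6.
f(m₁)=-0.88, f(m₂)=-0.72, f(m₃)=2, f(m₄)=7.28, f(m₅)=15.12.
h·[f(m₁) + f(m₂) + f(m₃) + f(m₄) + f(m₅)] = 0.8·(22.8) = 18.24.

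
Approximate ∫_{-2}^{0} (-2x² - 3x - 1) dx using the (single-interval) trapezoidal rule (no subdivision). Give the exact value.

T = (b−a)/2 · [f(-2) + f(0)] = 1·[(-3) + (-1)] = -4.

-4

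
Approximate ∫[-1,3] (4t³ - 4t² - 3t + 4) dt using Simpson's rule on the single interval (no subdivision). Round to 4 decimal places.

S = (b−a)/6 · [f(-1) + 4f(1) + f(3)] = 0.666667·[(-1) + 4·1 + 67] = 46.6667.

46.6667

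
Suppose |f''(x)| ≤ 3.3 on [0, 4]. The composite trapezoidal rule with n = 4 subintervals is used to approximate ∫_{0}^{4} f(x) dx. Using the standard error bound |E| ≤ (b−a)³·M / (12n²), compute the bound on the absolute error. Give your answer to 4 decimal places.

1.1000

|E| ≤ (4)³·3.3 / (12·4²) = 211.2/192 = 1.1000.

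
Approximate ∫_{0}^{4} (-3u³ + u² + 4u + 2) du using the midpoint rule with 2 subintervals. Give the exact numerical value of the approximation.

-108

h = (4 − 0)/2 = 2.
Midpoints m₁,…,m₂ = 1, 3.
f(m₁)=4, f(m₂)=-58.
h·[f(m₁) + f(m₂)] = 2·(-54) = -108.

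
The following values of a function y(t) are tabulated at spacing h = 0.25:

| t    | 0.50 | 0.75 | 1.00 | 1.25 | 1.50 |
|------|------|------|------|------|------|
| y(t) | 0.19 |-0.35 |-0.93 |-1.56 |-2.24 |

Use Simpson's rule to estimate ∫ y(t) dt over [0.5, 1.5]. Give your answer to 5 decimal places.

-0.96250

h = 0.25, n = 4.
(h/3)·[y₀ + 4y₁ + 2y₂ + 4y₃ + y₄] = 0.083333·(-11.55) = -0.96250.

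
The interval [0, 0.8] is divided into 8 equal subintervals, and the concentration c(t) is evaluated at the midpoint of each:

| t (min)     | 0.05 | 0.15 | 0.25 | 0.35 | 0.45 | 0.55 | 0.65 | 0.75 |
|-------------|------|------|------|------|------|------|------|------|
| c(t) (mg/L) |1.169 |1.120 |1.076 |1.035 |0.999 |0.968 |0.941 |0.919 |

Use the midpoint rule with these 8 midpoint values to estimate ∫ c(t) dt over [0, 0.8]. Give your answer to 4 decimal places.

h = 0.1, n = 8.
h·[y(m₁) + y(m₂) + y(m₃) + y(m₄) + y(m₅) + y(m₆) + y(m₇) + y(m₈)] = 0.1·(8.227) = 0.8227.

0.8227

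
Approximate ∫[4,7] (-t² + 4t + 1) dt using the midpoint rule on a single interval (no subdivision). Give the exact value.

M = (b−a)·f(5.5) = 3·(-7.25) = -21.75.

-21.75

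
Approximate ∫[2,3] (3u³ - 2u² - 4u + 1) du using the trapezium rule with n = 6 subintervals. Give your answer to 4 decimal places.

h = (3 − 2)/6 = 0.166667.
Nodes u₀,…,u₆ = 2, 2.166667, 2.333333, 2.5, 2.666667, 2.833333, 3.
f(u) = 3u³ - 2u² - 4u + 1: f₀=9, f₁=13.458333, f₂=18.888889, f₃=25.375, f₄=33, f₅=41.847222, f₆=52.
(h/2)·[f₀ + 2f₁ + 2f₂ + 2f₃ + 2f₄ + 2f₅ + f₆] = 0.083333·(326.138889) = 27.1782.

27.1782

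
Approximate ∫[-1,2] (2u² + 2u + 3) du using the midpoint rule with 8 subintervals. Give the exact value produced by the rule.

h = (2 − (-1))/8 = 0.375.
Midpoints m₁,…,m₈ = -0.8125, -0.4375, -0.0625, 0.3125, 0.6875, 1.0625, 1.4375, 1.8125.
f(m₁)=2.6953125, f(m₂)=2.5078125, f(m₃)=2.8828125, f(m₄)=3.8203125, f(m₅)=5.3203125, f(m₆)=7.3828125, f(m₇)=10.0078125, f(m₈)=13.1953125.
h·[f(m₁) + f(m₂) + f(m₃) + f(m₄) + f(m₅) + f(m₆) + f(m₇) + f(m₈)] = 0.375·(47.8125) = 17.9296875.

17.9296875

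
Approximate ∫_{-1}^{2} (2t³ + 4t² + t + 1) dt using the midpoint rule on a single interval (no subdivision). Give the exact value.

M = (b−a)·f(0.5) = 3·(2.75) = 8.25.

8.25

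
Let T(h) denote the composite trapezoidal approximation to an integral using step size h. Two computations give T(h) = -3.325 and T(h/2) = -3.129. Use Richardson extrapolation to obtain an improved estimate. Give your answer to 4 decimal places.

R = (4·T(h/2) − T(h)) / 3 = (4·(-3.129) − (-3.325))/3 = (-9.191)/3 = -3.0637.

-3.0637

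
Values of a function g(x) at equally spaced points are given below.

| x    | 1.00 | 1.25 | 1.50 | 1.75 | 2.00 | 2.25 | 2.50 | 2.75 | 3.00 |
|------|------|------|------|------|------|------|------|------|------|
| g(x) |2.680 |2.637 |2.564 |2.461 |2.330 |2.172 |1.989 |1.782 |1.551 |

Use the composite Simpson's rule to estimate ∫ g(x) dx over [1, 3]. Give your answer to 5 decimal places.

4.51708

h = 0.25, n = 8.
(h/3)·[y₀ + 4y₁ + 2y₂ + 4y₃ + 2y₄ + 4y₅ + 2y₆ + 4y₇ + y₈] = 0.083333·(54.205) = 4.51708.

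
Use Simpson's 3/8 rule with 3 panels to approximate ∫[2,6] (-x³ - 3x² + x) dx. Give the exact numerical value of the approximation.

-512

h = (6 − 2)/3 = 1.333333.
Nodes x₀,…,x₃ = 2, 3.333333, 4.666667, 6.
f(x) = -x³ - 3x² + x: f₀=-18, f₁=-67.037037, f₂=-162.296296, f₃=-318.
(3h/8)·[f₀ + 3f₁ + 3f₂ + f₃] = 0.5·(-1024) = -512.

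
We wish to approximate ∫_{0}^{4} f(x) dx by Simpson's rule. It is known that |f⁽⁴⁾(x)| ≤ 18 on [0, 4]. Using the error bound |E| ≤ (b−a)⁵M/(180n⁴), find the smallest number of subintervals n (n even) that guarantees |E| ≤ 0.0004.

24

Need 18432/(180n⁴) ≤ 0.0004.
n⁴ ≥ 18432/(180·0.0004) = 256000 ⇒ n ≥ 22.4937, so the smallest even n is 24. (n must be even for Simpson's rule.)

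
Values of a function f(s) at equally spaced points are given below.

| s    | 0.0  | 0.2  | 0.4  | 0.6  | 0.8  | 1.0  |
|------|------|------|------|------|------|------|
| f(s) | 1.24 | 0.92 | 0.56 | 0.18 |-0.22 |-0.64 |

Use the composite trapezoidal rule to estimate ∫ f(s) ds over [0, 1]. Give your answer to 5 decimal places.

h = 0.2, n = 5.
(h/2)·[y₀ + 2y₁ + 2y₂ + 2y₃ + 2y₄ + y₅] = 0.1·(3.48) = 0.34800.

0.34800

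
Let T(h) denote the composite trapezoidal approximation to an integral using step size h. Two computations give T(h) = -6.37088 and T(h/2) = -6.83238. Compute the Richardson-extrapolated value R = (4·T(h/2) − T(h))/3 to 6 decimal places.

-6.986213

R = (4·T(h/2) − T(h)) / 3 = (4·(-6.83238) − (-6.37088))/3 = (-20.95864)/3 = -6.986213.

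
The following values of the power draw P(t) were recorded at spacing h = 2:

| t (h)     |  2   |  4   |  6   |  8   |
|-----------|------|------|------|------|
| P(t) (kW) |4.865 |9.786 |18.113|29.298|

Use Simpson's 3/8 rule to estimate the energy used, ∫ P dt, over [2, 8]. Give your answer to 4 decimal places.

88.3950

h = 2, n = 3.
(3h/8)·[y₀ + 3y₁ + 3y₂ + y₃] = 0.75·(117.860) = 88.3950.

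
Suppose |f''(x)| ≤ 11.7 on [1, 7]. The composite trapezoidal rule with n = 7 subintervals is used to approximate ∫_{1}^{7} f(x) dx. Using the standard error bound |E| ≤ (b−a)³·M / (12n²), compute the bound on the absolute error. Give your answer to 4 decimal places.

|E| ≤ (6)³·11.7 / (12·7²) = 2527.2/588 = 4.2980.

4.2980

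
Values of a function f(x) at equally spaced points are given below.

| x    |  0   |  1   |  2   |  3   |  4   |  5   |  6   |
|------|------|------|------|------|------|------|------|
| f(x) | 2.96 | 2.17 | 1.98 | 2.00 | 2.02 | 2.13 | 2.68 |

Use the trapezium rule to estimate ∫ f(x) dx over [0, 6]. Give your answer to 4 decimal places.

13.1200

h = 1, n = 6.
(h/2)·[y₀ + 2y₁ + 2y₂ + 2y₃ + 2y₄ + 2y₅ + y₆] = 0.5·(26.24) = 13.1200.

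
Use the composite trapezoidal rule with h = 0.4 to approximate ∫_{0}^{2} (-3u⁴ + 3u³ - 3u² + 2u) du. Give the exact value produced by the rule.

-12.15488

h = (2 − 0)/5 = 0.4.
Nodes u₀,…,u₅ = 0, 0.4, 0.8, 1.2, 1.6, 2.
f(u) = -3u⁴ + 3u³ - 3u² + 2u: f₀=0, f₁=0.4352, f₂=-0.0128, f₃=-2.9568, f₄=-11.8528, f₅=-32.
(h/2)·[f₀ + 2f₁ + 2f₂ + 2f₃ + 2f₄ + f₅] = 0.2·(-60.7744) = -12.15488.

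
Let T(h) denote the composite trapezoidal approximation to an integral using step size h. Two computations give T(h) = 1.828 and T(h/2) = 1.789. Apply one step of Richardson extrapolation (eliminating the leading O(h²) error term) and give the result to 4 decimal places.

R = (4·T(h/2) − T(h)) / 3 = (4·1.789 − 1.828)/3 = (5.328)/3 = 1.7760.

1.7760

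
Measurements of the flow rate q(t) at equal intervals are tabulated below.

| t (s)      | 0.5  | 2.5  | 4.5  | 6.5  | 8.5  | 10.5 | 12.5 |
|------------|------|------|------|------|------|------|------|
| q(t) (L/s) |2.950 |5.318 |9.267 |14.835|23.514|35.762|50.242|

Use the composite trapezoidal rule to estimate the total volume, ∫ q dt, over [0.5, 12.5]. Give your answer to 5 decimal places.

230.58400

h = 2, n = 6.
(h/2)·[y₀ + 2y₁ + 2y₂ + 2y₃ + 2y₄ + 2y₅ + y₆] = 1·(230.584) = 230.58400.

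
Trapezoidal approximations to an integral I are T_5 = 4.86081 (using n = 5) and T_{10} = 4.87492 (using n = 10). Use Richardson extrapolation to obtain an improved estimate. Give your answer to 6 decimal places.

R = (4·T_{10} − T_5) / 3 = (4·4.87492 − 4.86081)/3 = (14.63887)/3 = 4.879623.

4.879623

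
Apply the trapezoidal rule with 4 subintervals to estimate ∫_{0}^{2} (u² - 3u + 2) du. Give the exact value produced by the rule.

h = (2 − 0)/4 = 0.5.
Nodes u₀,…,u₄ = 0, 0.5, 1, 1.5, 2.
f(u) = u² - 3u + 2: f₀=2, f₁=0.75, f₂=0, f₃=-0.25, f₄=0.
(h/2)·[f₀ + 2f₁ + 2f₂ + 2f₃ + f₄] = 0.25·(3) = 0.75.

0.75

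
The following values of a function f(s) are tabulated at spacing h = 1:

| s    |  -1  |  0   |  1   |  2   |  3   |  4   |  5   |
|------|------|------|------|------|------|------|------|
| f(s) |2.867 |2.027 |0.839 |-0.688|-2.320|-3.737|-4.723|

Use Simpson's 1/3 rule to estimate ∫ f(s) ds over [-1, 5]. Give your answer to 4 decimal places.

h = 1, n = 6.
(h/3)·[y₀ + 4y₁ + 2y₂ + 4y₃ + 2y₄ + 4y₅ + y₆] = 0.333333·(-14.410) = -4.8033.

-4.8033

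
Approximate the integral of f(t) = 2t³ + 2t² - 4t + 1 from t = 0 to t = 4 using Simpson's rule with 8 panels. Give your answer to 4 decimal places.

h = (4 − 0)/8 = 0.5.
Nodes t₀,…,t₈ = 0, 0.5, 1, 1.5, 2, 2.5, 3, 3.5, 4.
f(t) = 2t³ + 2t² - 4t + 1: f₀=1, f₁=-0.25, f₂=1, f₃=6.25, f₄=17, f₅=34.75, f₆=61, f₇=97.25, f₈=145.
(h/3)·[f₀ + 4f₁ + 2f₂ + 4f₃ + 2f₄ + 4f₅ + 2f₆ + 4f₇ + f₈] = 0.166667·(856) = 142.6667.

142.6667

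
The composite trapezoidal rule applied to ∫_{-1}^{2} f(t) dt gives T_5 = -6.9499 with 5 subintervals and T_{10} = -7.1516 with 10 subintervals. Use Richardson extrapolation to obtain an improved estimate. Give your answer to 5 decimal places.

-7.21883

R = (4·T_{10} − T_5) / 3 = (4·(-7.1516) − (-6.9499))/3 = (-21.6565)/3 = -7.21883.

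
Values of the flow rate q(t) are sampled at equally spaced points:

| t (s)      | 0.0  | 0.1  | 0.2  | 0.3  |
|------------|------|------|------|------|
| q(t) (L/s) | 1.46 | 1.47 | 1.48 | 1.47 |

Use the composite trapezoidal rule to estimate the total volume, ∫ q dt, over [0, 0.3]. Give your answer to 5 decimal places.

h = 0.1, n = 3.
(h/2)·[y₀ + 2y₁ + 2y₂ + y₃] = 0.05·(8.83) = 0.44150.

0.44150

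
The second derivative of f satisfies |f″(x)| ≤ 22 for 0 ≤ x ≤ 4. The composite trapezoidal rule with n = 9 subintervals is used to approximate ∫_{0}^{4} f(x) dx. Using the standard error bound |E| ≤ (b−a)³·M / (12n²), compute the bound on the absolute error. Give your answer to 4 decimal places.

|E| ≤ (4)³·22 / (12·9²) = 1408/972 = 1.4486.

1.4486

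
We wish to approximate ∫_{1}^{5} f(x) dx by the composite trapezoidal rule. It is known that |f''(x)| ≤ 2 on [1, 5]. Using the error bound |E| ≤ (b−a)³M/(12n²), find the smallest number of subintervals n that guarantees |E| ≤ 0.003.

60

Need 128/(12n²) ≤ 0.003.
n² ≥ 128/(12·0.003) = 3555.56 ⇒ n ≥ 59.6285, so the smallest n is 60.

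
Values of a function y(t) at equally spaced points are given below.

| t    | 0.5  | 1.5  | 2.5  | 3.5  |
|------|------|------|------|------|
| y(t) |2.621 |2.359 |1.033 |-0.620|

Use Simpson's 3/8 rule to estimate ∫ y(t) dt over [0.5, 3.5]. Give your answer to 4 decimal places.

h = 1, n = 3.
(3h/8)·[y₀ + 3y₁ + 3y₂ + y₃] = 0.375·(12.177) = 4.5664.

4.5664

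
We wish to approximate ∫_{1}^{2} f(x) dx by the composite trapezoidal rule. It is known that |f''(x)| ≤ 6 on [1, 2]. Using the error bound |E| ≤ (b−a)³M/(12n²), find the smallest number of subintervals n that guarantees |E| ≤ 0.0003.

41

Need 6/(12n²) ≤ 0.0003.
n² ≥ 6/(12·0.0003) = 1666.67 ⇒ n ≥ 40.8248, so the smallest n is 41.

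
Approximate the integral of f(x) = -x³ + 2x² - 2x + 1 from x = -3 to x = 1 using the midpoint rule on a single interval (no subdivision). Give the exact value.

24

M = (b−a)·f(-1) = 4·(6) = 24.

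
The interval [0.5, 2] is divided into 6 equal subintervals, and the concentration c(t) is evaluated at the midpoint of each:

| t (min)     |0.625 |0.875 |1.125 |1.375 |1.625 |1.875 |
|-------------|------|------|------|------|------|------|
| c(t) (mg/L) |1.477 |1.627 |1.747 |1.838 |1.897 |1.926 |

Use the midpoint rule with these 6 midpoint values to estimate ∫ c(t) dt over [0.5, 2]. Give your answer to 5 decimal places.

2.62800

h = 0.25, n = 6.
h·[y(m₁) + y(m₂) + y(m₃) + y(m₄) + y(m₅) + y(m₆)] = 0.25·(10.512) = 2.62800.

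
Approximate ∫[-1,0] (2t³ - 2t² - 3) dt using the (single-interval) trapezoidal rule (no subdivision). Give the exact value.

T = (b−a)/2 · [f(-1) + f(0)] = 0.5·[(-7) + (-3)] = -5.

-5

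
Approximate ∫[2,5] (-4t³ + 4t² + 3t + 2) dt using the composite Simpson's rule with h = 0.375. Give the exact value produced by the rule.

h = (5 − 2)/8 = 0.375.
Nodes t₀,…,t₈ = 2, 2.375, 2.75, 3.125, 3.5, 3.875, 4.25, 4.625, 5.
f(t) = -4t³ + 4t² + 3t + 2: f₀=-8, f₁=-21.8984375, f₂=-42.6875, f₃=-71.6328125, f₄=-110, f₅=-159.0546875, f₆=-220.0625, f₇=-294.2890625, f₈=-383.
(h/3)·[f₀ + 4f₁ + 2f₂ + 4f₃ + 2f₄ + 4f₅ + 2f₆ + 4f₇ + f₈] = 0.125·(-3324) = -415.5.

-415.5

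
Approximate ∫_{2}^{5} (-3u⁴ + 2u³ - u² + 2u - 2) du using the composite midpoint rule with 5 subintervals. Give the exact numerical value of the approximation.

-1556.07402

h = (5 − 2)/5 = 0.6.
Midpoints m₁,…,m₅ = 2.3, 2.9, 3.5, 4.1, 4.7.
f(m₁)=-62.3083, f(m₂)=-168.0163, f(m₃)=-371.6875, f(m₄)=-720.4963, f(m₅)=-1270.9483.
h·[f(m₁) + f(m₂) + f(m₃) + f(m₄) + f(m₅)] = 0.6·(-2593.4567) = -1556.07402.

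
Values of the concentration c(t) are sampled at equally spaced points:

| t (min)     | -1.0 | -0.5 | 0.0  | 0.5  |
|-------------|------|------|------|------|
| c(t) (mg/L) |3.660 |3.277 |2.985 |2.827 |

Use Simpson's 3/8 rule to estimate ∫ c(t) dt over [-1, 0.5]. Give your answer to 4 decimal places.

4.7387

h = 0.5, n = 3.
(3h/8)·[y₀ + 3y₁ + 3y₂ + y₃] = 0.1875·(25.273) = 4.7387.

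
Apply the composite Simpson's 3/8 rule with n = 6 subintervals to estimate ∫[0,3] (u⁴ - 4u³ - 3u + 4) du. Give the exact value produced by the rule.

-33.84375

h = (3 − 0)/6 = 0.5.
Nodes u₀,…,u₆ = 0, 0.5, 1, 1.5, 2, 2.5, 3.
f(u) = u⁴ - 4u³ - 3u + 4: f₀=4, f₁=2.0625, f₂=-2, f₃=-8.9375, f₄=-18, f₅=-26.9375, f₆=-32.
(3h/8)·[f₀ + 3f₁ + 3f₂ + 2f₃ + 3f₄ + 3f₅ + f₆] = 0.1875·(-180.5) = -33.84375.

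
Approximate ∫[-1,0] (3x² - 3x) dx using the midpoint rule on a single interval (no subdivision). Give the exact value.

M = (b−a)·f(-0.5) = 1·(2.25) = 2.25.

2.25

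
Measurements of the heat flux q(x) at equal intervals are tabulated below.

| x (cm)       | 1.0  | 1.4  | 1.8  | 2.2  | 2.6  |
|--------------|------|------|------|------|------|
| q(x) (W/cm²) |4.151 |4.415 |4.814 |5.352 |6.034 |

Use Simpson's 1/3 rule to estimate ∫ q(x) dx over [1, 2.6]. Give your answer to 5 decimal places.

7.85080

h = 0.4, n = 4.
(h/3)·[y₀ + 4y₁ + 2y₂ + 4y₃ + y₄] = 0.133333·(58.881) = 7.85080.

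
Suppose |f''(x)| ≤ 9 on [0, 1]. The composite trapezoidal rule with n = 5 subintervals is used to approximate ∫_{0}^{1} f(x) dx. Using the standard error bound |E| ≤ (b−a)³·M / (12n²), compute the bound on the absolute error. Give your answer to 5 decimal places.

|E| ≤ (1)³·9 / (12·5²) = 9/300 = 0.03000.

0.03000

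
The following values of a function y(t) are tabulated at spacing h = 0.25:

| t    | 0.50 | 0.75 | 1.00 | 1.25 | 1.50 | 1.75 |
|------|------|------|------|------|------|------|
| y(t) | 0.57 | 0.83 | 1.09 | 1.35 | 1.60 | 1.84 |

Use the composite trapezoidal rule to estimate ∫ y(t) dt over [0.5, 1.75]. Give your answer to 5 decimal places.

h = 0.25, n = 5.
(h/2)·[y₀ + 2y₁ + 2y₂ + 2y₃ + 2y₄ + y₅] = 0.125·(12.15) = 1.51875.

1.51875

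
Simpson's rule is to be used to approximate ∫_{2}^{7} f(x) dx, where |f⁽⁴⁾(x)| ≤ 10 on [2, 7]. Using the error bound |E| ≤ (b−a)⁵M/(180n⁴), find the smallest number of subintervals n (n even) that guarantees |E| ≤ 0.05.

8

Need 31250/(180n⁴) ≤ 0.05.
n⁴ ≥ 31250/(180·0.05) = 3472.22 ⇒ n ≥ 7.6763, so the smallest even n is 8. (n must be even for Simpson's rule.)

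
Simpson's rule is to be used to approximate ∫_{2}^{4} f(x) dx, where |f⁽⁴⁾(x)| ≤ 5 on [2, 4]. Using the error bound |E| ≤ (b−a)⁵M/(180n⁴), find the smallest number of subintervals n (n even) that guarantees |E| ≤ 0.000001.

32

Need 160/(180n⁴) ≤ 0.000001.
n⁴ ≥ 160/(180·0.000001) = 888889 ⇒ n ≥ 30.7052, so the smallest even n is 32. (n must be even for Simpson's rule.)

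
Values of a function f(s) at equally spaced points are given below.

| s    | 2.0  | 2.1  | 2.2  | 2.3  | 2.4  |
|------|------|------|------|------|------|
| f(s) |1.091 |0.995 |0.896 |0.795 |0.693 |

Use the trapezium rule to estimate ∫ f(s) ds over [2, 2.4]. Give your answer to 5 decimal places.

h = 0.1, n = 4.
(h/2)·[y₀ + 2y₁ + 2y₂ + 2y₃ + y₄] = 0.05·(7.156) = 0.35780.

0.35780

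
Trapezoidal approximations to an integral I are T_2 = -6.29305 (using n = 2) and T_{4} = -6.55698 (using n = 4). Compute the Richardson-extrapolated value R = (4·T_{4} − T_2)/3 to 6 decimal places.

R = (4·T_{4} − T_2) / 3 = (4·(-6.55698) − (-6.29305))/3 = (-19.93487)/3 = -6.644957.

-6.644957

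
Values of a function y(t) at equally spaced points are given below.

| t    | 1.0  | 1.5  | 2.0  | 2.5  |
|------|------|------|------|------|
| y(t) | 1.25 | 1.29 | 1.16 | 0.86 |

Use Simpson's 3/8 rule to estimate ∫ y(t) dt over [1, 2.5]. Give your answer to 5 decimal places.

1.77375

h = 0.5, n = 3.
(3h/8)·[y₀ + 3y₁ + 3y₂ + y₃] = 0.1875·(9.46) = 1.77375.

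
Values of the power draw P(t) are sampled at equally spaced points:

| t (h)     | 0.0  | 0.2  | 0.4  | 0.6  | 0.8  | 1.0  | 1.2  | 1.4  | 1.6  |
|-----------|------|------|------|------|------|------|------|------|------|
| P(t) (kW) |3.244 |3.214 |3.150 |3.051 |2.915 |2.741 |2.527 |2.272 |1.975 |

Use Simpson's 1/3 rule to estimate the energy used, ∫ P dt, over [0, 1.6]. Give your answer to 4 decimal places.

4.5010

h = 0.2, n = 8.
(h/3)·[y₀ + 4y₁ + 2y₂ + 4y₃ + 2y₄ + 4y₅ + 2y₆ + 4y₇ + y₈] = 0.066667·(67.515) = 4.5010.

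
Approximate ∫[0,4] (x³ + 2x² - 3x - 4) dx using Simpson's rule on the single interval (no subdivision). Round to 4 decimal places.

S = (b−a)/6 · [f(0) + 4f(2) + f(4)] = 0.666667·[(-4) + 4·6 + 80] = 66.6667.

66.6667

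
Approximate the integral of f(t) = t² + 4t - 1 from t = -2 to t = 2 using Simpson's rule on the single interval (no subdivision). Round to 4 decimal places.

S = (b−a)/6 · [f(-2) + 4f(0) + f(2)] = 0.666667·[(-5) + 4·(-1) + 11] = 1.3333.

1.3333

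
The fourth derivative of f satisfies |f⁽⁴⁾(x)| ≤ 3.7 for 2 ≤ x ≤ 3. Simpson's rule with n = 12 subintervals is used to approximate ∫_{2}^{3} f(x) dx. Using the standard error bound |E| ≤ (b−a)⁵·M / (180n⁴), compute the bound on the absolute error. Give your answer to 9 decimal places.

0.000000991

|E| ≤ (1)⁵·3.7 / (180·12⁴) = 3.7/3732480 = 0.000000991.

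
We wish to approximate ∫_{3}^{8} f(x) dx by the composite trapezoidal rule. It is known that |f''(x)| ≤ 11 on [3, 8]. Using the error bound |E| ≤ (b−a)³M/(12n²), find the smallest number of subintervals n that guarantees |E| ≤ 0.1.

34

Need 1375/(12n²) ≤ 0.1.
n² ≥ 1375/(12·0.1) = 1145.83 ⇒ n ≥ 33.8502, so the smallest n is 34.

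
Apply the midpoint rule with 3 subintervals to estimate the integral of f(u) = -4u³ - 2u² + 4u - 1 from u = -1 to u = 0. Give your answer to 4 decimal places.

h = (0 − (-1))/3 = 0.333333.
Midpoints m₁,…,m₃ = -0.833333, -0.5, -0.166667.
f(m₁)=-3.407407, f(m₂)=-3, f(m₃)=-1.703704.
h·[f(m₁) + f(m₂) + f(m₃)] = 0.333333·(-8.111111) = -2.7037.

-2.7037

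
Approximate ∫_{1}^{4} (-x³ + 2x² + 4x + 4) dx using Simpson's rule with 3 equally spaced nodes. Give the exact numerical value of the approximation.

20.25

h = (4 − 1)/2 = 1.5.
Nodes x₀,…,x₂ = 1, 2.5, 4.
f(x) = -x³ + 2x² + 4x + 4: f₀=9, f₁=10.875, f₂=-12.
(h/3)·[f₀ + 4f₁ + f₂] = 0.5·(40.5) = 20.25.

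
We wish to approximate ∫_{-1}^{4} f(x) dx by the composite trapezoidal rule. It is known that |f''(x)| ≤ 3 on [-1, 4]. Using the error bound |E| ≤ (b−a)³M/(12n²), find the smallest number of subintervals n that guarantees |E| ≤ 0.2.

13

Need 375/(12n²) ≤ 0.2.
n² ≥ 375/(12·0.2) = 156.25 ⇒ n ≥ 12.5000, so the smallest n is 13.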